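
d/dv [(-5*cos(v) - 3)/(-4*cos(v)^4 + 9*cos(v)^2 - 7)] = (60*sin(v)^4 - 75*sin(v)^2 - 18*cos(v) + 12*cos(3*v) - 20)*sin(v)/(4*sin(v)^4 + sin(v)^2 + 2)^2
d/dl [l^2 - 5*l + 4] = 2*l - 5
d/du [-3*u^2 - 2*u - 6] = -6*u - 2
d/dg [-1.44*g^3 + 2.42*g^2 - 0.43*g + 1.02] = -4.32*g^2 + 4.84*g - 0.43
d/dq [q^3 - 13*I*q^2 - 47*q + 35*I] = 3*q^2 - 26*I*q - 47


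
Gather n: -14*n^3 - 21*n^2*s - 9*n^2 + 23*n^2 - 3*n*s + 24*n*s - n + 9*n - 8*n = -14*n^3 + n^2*(14 - 21*s) + 21*n*s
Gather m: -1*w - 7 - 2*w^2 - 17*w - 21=-2*w^2 - 18*w - 28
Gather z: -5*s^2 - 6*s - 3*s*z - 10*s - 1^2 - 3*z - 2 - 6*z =-5*s^2 - 16*s + z*(-3*s - 9) - 3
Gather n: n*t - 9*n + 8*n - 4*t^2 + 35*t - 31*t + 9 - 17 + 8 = n*(t - 1) - 4*t^2 + 4*t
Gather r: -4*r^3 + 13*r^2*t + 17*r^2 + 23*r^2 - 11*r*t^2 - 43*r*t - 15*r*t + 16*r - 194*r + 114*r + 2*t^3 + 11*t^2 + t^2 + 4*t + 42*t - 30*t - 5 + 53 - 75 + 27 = -4*r^3 + r^2*(13*t + 40) + r*(-11*t^2 - 58*t - 64) + 2*t^3 + 12*t^2 + 16*t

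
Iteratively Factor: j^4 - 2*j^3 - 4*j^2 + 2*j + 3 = (j - 3)*(j^3 + j^2 - j - 1) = (j - 3)*(j + 1)*(j^2 - 1) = (j - 3)*(j - 1)*(j + 1)*(j + 1)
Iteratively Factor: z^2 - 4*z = (z - 4)*(z)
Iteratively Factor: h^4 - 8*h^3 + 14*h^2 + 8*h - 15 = (h - 3)*(h^3 - 5*h^2 - h + 5) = (h - 3)*(h + 1)*(h^2 - 6*h + 5) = (h - 3)*(h - 1)*(h + 1)*(h - 5)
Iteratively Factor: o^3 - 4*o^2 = (o - 4)*(o^2) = o*(o - 4)*(o)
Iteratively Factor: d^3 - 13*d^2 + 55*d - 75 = (d - 5)*(d^2 - 8*d + 15) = (d - 5)^2*(d - 3)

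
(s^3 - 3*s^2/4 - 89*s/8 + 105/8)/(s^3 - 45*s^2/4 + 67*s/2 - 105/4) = (s + 7/2)/(s - 7)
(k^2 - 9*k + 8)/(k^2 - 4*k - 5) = (-k^2 + 9*k - 8)/(-k^2 + 4*k + 5)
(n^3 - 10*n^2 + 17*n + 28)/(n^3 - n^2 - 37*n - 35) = (n - 4)/(n + 5)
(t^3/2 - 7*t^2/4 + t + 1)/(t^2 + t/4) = (2*t^3 - 7*t^2 + 4*t + 4)/(t*(4*t + 1))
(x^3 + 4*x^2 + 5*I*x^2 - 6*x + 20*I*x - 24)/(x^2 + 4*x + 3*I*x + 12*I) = x + 2*I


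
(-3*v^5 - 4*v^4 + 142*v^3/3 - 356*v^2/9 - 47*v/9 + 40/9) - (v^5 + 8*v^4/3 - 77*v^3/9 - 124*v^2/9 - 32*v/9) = -4*v^5 - 20*v^4/3 + 503*v^3/9 - 232*v^2/9 - 5*v/3 + 40/9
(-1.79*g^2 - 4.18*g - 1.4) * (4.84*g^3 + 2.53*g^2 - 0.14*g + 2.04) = -8.6636*g^5 - 24.7599*g^4 - 17.1008*g^3 - 6.6084*g^2 - 8.3312*g - 2.856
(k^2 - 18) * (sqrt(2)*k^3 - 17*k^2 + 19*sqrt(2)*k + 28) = sqrt(2)*k^5 - 17*k^4 + sqrt(2)*k^3 + 334*k^2 - 342*sqrt(2)*k - 504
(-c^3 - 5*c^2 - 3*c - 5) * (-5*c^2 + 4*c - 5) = 5*c^5 + 21*c^4 + 38*c^2 - 5*c + 25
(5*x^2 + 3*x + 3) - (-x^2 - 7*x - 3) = 6*x^2 + 10*x + 6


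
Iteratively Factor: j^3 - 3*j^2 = (j)*(j^2 - 3*j) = j^2*(j - 3)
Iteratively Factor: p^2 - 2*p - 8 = (p + 2)*(p - 4)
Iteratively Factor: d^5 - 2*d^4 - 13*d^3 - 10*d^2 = (d + 1)*(d^4 - 3*d^3 - 10*d^2) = d*(d + 1)*(d^3 - 3*d^2 - 10*d) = d^2*(d + 1)*(d^2 - 3*d - 10) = d^2*(d - 5)*(d + 1)*(d + 2)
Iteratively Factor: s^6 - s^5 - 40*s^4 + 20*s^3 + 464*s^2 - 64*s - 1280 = (s - 2)*(s^5 + s^4 - 38*s^3 - 56*s^2 + 352*s + 640) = (s - 4)*(s - 2)*(s^4 + 5*s^3 - 18*s^2 - 128*s - 160) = (s - 5)*(s - 4)*(s - 2)*(s^3 + 10*s^2 + 32*s + 32) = (s - 5)*(s - 4)*(s - 2)*(s + 2)*(s^2 + 8*s + 16) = (s - 5)*(s - 4)*(s - 2)*(s + 2)*(s + 4)*(s + 4)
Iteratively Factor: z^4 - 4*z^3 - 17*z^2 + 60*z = (z - 3)*(z^3 - z^2 - 20*z) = (z - 3)*(z + 4)*(z^2 - 5*z) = (z - 5)*(z - 3)*(z + 4)*(z)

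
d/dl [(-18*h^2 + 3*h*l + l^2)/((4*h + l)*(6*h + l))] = 7*h/(16*h^2 + 8*h*l + l^2)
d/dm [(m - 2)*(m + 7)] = 2*m + 5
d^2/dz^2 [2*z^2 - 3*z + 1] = 4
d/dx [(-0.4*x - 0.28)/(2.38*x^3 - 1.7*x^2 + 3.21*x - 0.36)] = (1.904*x^3 + 1.3192*x^2 - 0.952*x + 1.0428)/(5.6644*x^6 - 8.092*x^5 + 18.1696*x^4 - 12.6276*x^3 + 11.5281*x^2 - 2.3112*x + 0.1296)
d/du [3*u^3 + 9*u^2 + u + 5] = 9*u^2 + 18*u + 1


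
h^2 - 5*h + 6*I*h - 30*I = (h - 5)*(h + 6*I)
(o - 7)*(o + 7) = o^2 - 49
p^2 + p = p*(p + 1)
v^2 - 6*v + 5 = (v - 5)*(v - 1)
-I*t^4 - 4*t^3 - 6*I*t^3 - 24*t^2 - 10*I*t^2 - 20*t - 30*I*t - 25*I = (t + 5)*(t - 5*I)*(t + I)*(-I*t - I)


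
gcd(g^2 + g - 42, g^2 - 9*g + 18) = g - 6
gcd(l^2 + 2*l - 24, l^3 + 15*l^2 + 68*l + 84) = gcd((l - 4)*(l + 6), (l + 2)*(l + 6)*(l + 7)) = l + 6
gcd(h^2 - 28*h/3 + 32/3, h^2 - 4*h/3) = h - 4/3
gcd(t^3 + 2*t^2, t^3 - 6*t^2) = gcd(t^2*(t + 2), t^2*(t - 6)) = t^2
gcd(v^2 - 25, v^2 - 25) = v^2 - 25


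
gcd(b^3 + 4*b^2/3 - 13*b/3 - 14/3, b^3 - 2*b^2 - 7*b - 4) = b + 1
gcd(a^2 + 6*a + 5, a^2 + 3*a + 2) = a + 1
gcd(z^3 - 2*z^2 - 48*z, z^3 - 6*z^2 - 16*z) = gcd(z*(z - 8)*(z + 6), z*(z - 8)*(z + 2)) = z^2 - 8*z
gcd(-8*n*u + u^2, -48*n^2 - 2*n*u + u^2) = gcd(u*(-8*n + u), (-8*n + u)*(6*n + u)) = -8*n + u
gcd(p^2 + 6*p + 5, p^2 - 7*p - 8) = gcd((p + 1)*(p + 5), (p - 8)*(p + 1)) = p + 1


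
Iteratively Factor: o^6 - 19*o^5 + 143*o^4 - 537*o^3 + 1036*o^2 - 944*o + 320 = (o - 4)*(o^5 - 15*o^4 + 83*o^3 - 205*o^2 + 216*o - 80) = (o - 5)*(o - 4)*(o^4 - 10*o^3 + 33*o^2 - 40*o + 16) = (o - 5)*(o - 4)^2*(o^3 - 6*o^2 + 9*o - 4) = (o - 5)*(o - 4)^3*(o^2 - 2*o + 1) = (o - 5)*(o - 4)^3*(o - 1)*(o - 1)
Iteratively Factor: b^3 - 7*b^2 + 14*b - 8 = (b - 1)*(b^2 - 6*b + 8) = (b - 4)*(b - 1)*(b - 2)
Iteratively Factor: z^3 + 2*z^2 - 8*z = (z)*(z^2 + 2*z - 8) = z*(z - 2)*(z + 4)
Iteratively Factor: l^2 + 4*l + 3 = (l + 1)*(l + 3)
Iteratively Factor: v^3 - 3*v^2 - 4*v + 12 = (v - 2)*(v^2 - v - 6) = (v - 3)*(v - 2)*(v + 2)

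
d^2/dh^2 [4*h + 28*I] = 0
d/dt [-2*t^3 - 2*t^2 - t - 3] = -6*t^2 - 4*t - 1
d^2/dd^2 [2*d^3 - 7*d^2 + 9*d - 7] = 12*d - 14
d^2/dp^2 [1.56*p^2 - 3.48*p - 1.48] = 3.12000000000000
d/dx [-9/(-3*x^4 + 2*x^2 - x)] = 9*(-12*x^3 + 4*x - 1)/(x^2*(3*x^3 - 2*x + 1)^2)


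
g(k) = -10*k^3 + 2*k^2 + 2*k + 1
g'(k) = -30*k^2 + 4*k + 2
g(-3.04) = 294.35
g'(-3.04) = -287.41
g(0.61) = 0.69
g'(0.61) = -6.72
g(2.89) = -217.89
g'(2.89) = -237.00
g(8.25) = -5461.53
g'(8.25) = -2006.88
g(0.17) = 1.35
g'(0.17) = 1.81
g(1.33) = -16.33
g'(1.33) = -45.75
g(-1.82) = 64.27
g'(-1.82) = -104.65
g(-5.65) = 1857.17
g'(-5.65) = -978.28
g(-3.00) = 283.00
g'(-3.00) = -280.00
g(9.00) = -7109.00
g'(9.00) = -2392.00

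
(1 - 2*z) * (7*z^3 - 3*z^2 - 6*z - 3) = -14*z^4 + 13*z^3 + 9*z^2 - 3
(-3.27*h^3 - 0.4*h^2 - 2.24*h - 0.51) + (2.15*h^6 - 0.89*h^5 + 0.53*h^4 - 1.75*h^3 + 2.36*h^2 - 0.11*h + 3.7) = 2.15*h^6 - 0.89*h^5 + 0.53*h^4 - 5.02*h^3 + 1.96*h^2 - 2.35*h + 3.19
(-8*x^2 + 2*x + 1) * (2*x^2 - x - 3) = -16*x^4 + 12*x^3 + 24*x^2 - 7*x - 3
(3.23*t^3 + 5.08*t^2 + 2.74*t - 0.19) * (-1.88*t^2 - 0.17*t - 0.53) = -6.0724*t^5 - 10.0995*t^4 - 7.7267*t^3 - 2.801*t^2 - 1.4199*t + 0.1007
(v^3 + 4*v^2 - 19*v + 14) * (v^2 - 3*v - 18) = v^5 + v^4 - 49*v^3 - v^2 + 300*v - 252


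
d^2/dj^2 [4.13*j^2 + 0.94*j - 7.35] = 8.26000000000000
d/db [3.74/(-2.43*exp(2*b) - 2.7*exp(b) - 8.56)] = (18.1764*exp(b) + 10.098)*exp(b)/(2.43*exp(2*b) + 2.7*exp(b) + 8.56)^2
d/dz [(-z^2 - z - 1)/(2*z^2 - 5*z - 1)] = (7*z^2 + 6*z - 4)/(4*z^4 - 20*z^3 + 21*z^2 + 10*z + 1)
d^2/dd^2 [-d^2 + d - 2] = -2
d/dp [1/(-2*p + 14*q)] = 1/(2*(p - 7*q)^2)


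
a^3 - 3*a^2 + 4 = (a - 2)^2*(a + 1)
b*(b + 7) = b^2 + 7*b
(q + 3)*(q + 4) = q^2 + 7*q + 12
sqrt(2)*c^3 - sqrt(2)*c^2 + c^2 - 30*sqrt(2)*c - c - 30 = (c - 6)*(c + 5)*(sqrt(2)*c + 1)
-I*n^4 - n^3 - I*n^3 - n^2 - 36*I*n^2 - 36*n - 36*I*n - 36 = (n - 6*I)*(n - I)*(n + 6*I)*(-I*n - I)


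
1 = 1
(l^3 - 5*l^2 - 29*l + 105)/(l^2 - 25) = (l^2 - 10*l + 21)/(l - 5)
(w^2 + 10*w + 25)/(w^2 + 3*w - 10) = (w + 5)/(w - 2)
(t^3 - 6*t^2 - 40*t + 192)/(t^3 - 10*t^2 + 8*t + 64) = (t + 6)/(t + 2)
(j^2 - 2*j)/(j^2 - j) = (j - 2)/(j - 1)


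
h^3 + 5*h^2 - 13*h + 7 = (h - 1)^2*(h + 7)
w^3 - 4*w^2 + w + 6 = (w - 3)*(w - 2)*(w + 1)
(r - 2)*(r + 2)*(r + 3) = r^3 + 3*r^2 - 4*r - 12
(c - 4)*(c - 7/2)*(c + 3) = c^3 - 9*c^2/2 - 17*c/2 + 42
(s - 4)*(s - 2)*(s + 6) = s^3 - 28*s + 48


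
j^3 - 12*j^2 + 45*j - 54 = (j - 6)*(j - 3)^2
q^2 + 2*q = q*(q + 2)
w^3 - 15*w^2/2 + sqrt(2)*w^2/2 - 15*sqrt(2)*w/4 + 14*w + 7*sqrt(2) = (w - 4)*(w - 7/2)*(w + sqrt(2)/2)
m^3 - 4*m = m*(m - 2)*(m + 2)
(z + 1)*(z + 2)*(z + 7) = z^3 + 10*z^2 + 23*z + 14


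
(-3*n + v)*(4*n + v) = -12*n^2 + n*v + v^2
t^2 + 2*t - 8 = (t - 2)*(t + 4)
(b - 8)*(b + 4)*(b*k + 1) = b^3*k - 4*b^2*k + b^2 - 32*b*k - 4*b - 32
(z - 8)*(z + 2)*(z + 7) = z^3 + z^2 - 58*z - 112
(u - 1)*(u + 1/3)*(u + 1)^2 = u^4 + 4*u^3/3 - 2*u^2/3 - 4*u/3 - 1/3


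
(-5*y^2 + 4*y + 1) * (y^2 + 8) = -5*y^4 + 4*y^3 - 39*y^2 + 32*y + 8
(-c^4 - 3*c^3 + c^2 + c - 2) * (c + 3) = -c^5 - 6*c^4 - 8*c^3 + 4*c^2 + c - 6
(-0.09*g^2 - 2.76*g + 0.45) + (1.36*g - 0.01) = -0.09*g^2 - 1.4*g + 0.44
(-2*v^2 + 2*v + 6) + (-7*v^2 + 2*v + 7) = -9*v^2 + 4*v + 13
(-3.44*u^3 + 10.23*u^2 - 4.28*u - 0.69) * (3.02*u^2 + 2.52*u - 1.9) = -10.3888*u^5 + 22.2258*u^4 + 19.39*u^3 - 32.3064*u^2 + 6.3932*u + 1.311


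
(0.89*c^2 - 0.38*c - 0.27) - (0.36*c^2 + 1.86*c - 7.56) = 0.53*c^2 - 2.24*c + 7.29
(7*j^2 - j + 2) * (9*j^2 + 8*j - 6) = 63*j^4 + 47*j^3 - 32*j^2 + 22*j - 12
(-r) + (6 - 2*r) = 6 - 3*r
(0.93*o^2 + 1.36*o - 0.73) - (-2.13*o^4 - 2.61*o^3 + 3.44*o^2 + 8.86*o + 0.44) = 2.13*o^4 + 2.61*o^3 - 2.51*o^2 - 7.5*o - 1.17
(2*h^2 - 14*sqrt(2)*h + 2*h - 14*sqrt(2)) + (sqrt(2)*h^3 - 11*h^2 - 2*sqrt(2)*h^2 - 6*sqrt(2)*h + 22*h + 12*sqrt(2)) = sqrt(2)*h^3 - 9*h^2 - 2*sqrt(2)*h^2 - 20*sqrt(2)*h + 24*h - 2*sqrt(2)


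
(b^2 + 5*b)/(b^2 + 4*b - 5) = b/(b - 1)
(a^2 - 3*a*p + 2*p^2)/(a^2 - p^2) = (a - 2*p)/(a + p)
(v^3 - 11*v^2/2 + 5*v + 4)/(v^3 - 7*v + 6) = (v^2 - 7*v/2 - 2)/(v^2 + 2*v - 3)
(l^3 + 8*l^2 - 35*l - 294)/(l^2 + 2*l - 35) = (l^2 + l - 42)/(l - 5)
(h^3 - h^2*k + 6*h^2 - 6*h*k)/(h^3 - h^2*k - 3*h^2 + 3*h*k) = (h + 6)/(h - 3)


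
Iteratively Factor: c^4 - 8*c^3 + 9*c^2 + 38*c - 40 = (c - 1)*(c^3 - 7*c^2 + 2*c + 40) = (c - 5)*(c - 1)*(c^2 - 2*c - 8) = (c - 5)*(c - 1)*(c + 2)*(c - 4)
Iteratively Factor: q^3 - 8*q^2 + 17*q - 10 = (q - 5)*(q^2 - 3*q + 2) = (q - 5)*(q - 2)*(q - 1)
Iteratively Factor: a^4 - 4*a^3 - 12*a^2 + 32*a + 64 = (a - 4)*(a^3 - 12*a - 16) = (a - 4)*(a + 2)*(a^2 - 2*a - 8) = (a - 4)*(a + 2)^2*(a - 4)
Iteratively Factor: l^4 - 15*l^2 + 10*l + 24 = (l + 1)*(l^3 - l^2 - 14*l + 24) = (l + 1)*(l + 4)*(l^2 - 5*l + 6) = (l - 3)*(l + 1)*(l + 4)*(l - 2)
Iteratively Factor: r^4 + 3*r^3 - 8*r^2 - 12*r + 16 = (r - 2)*(r^3 + 5*r^2 + 2*r - 8) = (r - 2)*(r + 2)*(r^2 + 3*r - 4) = (r - 2)*(r - 1)*(r + 2)*(r + 4)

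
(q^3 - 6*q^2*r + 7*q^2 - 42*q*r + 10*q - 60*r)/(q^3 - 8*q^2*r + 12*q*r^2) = (q^2 + 7*q + 10)/(q*(q - 2*r))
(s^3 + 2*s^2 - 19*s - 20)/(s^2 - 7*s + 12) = (s^2 + 6*s + 5)/(s - 3)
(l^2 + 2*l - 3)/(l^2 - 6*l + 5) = (l + 3)/(l - 5)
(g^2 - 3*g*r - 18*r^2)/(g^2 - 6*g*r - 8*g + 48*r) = (g + 3*r)/(g - 8)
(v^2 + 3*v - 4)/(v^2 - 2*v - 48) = (-v^2 - 3*v + 4)/(-v^2 + 2*v + 48)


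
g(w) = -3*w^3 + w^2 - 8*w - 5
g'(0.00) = -8.00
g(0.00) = -5.00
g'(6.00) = -320.00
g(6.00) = -665.00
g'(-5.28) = -269.47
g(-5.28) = 506.71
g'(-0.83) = -15.86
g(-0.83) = 4.04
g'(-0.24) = -9.00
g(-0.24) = -2.98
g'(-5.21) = -262.72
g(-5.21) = 488.09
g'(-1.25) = -24.56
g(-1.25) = 12.42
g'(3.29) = -98.84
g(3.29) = -127.33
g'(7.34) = -478.20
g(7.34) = -1196.19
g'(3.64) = -119.97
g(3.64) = -165.56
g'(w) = -9*w^2 + 2*w - 8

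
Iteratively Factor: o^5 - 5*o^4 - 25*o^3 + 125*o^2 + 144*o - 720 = (o + 3)*(o^4 - 8*o^3 - o^2 + 128*o - 240) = (o - 5)*(o + 3)*(o^3 - 3*o^2 - 16*o + 48) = (o - 5)*(o - 3)*(o + 3)*(o^2 - 16) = (o - 5)*(o - 4)*(o - 3)*(o + 3)*(o + 4)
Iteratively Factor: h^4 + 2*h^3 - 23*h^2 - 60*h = (h + 4)*(h^3 - 2*h^2 - 15*h) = (h - 5)*(h + 4)*(h^2 + 3*h) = (h - 5)*(h + 3)*(h + 4)*(h)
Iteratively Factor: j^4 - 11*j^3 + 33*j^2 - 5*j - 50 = (j - 5)*(j^3 - 6*j^2 + 3*j + 10) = (j - 5)*(j + 1)*(j^2 - 7*j + 10) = (j - 5)^2*(j + 1)*(j - 2)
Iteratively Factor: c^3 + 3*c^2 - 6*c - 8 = (c + 1)*(c^2 + 2*c - 8) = (c - 2)*(c + 1)*(c + 4)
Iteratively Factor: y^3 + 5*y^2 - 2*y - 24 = (y - 2)*(y^2 + 7*y + 12) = (y - 2)*(y + 3)*(y + 4)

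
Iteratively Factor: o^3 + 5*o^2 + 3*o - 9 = (o + 3)*(o^2 + 2*o - 3) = (o - 1)*(o + 3)*(o + 3)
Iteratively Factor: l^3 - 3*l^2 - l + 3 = (l - 3)*(l^2 - 1) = (l - 3)*(l - 1)*(l + 1)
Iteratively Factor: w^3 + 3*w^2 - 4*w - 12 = (w - 2)*(w^2 + 5*w + 6) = (w - 2)*(w + 3)*(w + 2)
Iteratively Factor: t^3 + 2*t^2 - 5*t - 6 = (t - 2)*(t^2 + 4*t + 3) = (t - 2)*(t + 1)*(t + 3)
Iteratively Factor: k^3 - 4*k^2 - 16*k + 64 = (k - 4)*(k^2 - 16) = (k - 4)*(k + 4)*(k - 4)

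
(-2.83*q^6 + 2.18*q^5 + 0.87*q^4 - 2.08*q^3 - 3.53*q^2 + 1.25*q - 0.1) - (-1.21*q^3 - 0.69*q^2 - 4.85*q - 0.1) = -2.83*q^6 + 2.18*q^5 + 0.87*q^4 - 0.87*q^3 - 2.84*q^2 + 6.1*q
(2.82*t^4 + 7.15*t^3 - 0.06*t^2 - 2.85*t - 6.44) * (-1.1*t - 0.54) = -3.102*t^5 - 9.3878*t^4 - 3.795*t^3 + 3.1674*t^2 + 8.623*t + 3.4776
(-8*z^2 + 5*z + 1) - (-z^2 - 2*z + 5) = -7*z^2 + 7*z - 4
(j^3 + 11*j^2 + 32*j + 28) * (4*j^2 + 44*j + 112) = 4*j^5 + 88*j^4 + 724*j^3 + 2752*j^2 + 4816*j + 3136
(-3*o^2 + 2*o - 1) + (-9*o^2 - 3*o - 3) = -12*o^2 - o - 4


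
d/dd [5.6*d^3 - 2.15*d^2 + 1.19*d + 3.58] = 16.8*d^2 - 4.3*d + 1.19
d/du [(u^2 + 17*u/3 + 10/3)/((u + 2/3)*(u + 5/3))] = -30/(9*u^2 + 30*u + 25)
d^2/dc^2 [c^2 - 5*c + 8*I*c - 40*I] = 2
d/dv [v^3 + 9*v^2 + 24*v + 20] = 3*v^2 + 18*v + 24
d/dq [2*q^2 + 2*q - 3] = 4*q + 2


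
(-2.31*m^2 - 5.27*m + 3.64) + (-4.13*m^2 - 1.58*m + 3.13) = -6.44*m^2 - 6.85*m + 6.77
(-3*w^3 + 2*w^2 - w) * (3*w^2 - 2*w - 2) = -9*w^5 + 12*w^4 - w^3 - 2*w^2 + 2*w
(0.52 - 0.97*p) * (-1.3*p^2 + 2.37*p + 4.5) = 1.261*p^3 - 2.9749*p^2 - 3.1326*p + 2.34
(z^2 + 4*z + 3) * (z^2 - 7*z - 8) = z^4 - 3*z^3 - 33*z^2 - 53*z - 24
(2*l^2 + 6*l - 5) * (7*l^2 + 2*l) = 14*l^4 + 46*l^3 - 23*l^2 - 10*l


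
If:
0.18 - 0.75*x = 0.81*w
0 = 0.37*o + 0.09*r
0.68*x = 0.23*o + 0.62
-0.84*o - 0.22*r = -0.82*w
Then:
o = -2.65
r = 10.90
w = 0.21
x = 0.01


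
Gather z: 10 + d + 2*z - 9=d + 2*z + 1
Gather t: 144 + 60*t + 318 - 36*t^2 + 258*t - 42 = -36*t^2 + 318*t + 420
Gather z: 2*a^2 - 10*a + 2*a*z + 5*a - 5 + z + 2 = 2*a^2 - 5*a + z*(2*a + 1) - 3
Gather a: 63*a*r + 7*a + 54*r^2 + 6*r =a*(63*r + 7) + 54*r^2 + 6*r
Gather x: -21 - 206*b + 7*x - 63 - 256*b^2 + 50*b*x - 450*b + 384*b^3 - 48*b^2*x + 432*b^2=384*b^3 + 176*b^2 - 656*b + x*(-48*b^2 + 50*b + 7) - 84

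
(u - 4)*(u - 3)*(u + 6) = u^3 - u^2 - 30*u + 72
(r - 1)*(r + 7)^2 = r^3 + 13*r^2 + 35*r - 49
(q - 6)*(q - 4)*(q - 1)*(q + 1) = q^4 - 10*q^3 + 23*q^2 + 10*q - 24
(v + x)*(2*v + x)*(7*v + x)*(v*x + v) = 14*v^4*x + 14*v^4 + 23*v^3*x^2 + 23*v^3*x + 10*v^2*x^3 + 10*v^2*x^2 + v*x^4 + v*x^3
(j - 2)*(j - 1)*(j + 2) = j^3 - j^2 - 4*j + 4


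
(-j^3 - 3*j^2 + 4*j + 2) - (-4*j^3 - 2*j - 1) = 3*j^3 - 3*j^2 + 6*j + 3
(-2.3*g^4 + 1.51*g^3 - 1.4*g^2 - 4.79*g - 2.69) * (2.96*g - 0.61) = -6.808*g^5 + 5.8726*g^4 - 5.0651*g^3 - 13.3244*g^2 - 5.0405*g + 1.6409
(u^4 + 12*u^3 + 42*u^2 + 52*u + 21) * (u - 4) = u^5 + 8*u^4 - 6*u^3 - 116*u^2 - 187*u - 84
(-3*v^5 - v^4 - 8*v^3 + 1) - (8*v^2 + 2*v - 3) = -3*v^5 - v^4 - 8*v^3 - 8*v^2 - 2*v + 4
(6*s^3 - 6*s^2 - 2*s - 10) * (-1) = -6*s^3 + 6*s^2 + 2*s + 10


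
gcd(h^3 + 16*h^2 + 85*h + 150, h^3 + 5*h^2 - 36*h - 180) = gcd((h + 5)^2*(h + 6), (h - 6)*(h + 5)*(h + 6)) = h^2 + 11*h + 30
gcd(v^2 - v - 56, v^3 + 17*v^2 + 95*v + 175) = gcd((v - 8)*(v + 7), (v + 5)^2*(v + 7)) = v + 7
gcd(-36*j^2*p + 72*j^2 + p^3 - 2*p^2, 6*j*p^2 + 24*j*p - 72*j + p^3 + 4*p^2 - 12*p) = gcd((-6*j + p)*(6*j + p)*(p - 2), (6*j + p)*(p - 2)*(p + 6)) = 6*j*p - 12*j + p^2 - 2*p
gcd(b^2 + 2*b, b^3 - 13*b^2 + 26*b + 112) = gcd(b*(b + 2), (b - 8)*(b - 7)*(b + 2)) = b + 2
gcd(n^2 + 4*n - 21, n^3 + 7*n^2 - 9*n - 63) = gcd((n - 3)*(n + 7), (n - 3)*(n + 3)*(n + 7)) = n^2 + 4*n - 21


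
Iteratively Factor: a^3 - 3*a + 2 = (a - 1)*(a^2 + a - 2) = (a - 1)*(a + 2)*(a - 1)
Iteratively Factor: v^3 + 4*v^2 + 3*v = (v + 3)*(v^2 + v) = v*(v + 3)*(v + 1)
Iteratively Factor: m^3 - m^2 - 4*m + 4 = (m - 2)*(m^2 + m - 2) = (m - 2)*(m - 1)*(m + 2)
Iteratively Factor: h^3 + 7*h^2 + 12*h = (h)*(h^2 + 7*h + 12) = h*(h + 4)*(h + 3)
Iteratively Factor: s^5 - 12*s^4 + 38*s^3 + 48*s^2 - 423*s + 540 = (s - 4)*(s^4 - 8*s^3 + 6*s^2 + 72*s - 135) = (s - 5)*(s - 4)*(s^3 - 3*s^2 - 9*s + 27) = (s - 5)*(s - 4)*(s + 3)*(s^2 - 6*s + 9) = (s - 5)*(s - 4)*(s - 3)*(s + 3)*(s - 3)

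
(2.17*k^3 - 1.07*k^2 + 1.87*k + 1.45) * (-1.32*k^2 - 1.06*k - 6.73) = -2.8644*k^5 - 0.8878*k^4 - 15.9383*k^3 + 3.3049*k^2 - 14.1221*k - 9.7585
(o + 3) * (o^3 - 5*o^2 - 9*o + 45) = o^4 - 2*o^3 - 24*o^2 + 18*o + 135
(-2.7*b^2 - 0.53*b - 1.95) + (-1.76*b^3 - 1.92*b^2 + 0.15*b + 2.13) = -1.76*b^3 - 4.62*b^2 - 0.38*b + 0.18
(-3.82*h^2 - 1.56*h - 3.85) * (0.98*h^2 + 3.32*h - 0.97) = -3.7436*h^4 - 14.2112*h^3 - 5.2468*h^2 - 11.2688*h + 3.7345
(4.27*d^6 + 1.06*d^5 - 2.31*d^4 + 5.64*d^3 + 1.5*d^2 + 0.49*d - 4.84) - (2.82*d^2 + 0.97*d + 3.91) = 4.27*d^6 + 1.06*d^5 - 2.31*d^4 + 5.64*d^3 - 1.32*d^2 - 0.48*d - 8.75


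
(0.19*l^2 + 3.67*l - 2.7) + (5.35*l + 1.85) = 0.19*l^2 + 9.02*l - 0.85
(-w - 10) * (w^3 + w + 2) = -w^4 - 10*w^3 - w^2 - 12*w - 20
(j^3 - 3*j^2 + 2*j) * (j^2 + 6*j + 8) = j^5 + 3*j^4 - 8*j^3 - 12*j^2 + 16*j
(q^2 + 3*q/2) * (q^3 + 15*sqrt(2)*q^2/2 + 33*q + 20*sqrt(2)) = q^5 + 3*q^4/2 + 15*sqrt(2)*q^4/2 + 45*sqrt(2)*q^3/4 + 33*q^3 + 20*sqrt(2)*q^2 + 99*q^2/2 + 30*sqrt(2)*q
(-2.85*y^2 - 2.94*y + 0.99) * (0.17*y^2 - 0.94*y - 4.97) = -0.4845*y^4 + 2.1792*y^3 + 17.0964*y^2 + 13.6812*y - 4.9203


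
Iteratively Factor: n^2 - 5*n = (n - 5)*(n)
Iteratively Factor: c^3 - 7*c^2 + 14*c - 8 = (c - 2)*(c^2 - 5*c + 4) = (c - 4)*(c - 2)*(c - 1)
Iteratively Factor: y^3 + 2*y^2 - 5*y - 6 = (y + 3)*(y^2 - y - 2) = (y + 1)*(y + 3)*(y - 2)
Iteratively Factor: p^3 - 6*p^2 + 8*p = (p - 2)*(p^2 - 4*p) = p*(p - 2)*(p - 4)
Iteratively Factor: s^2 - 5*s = (s)*(s - 5)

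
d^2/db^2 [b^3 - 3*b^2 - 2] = 6*b - 6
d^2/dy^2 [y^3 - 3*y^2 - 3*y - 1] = 6*y - 6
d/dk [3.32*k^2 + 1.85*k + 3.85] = 6.64*k + 1.85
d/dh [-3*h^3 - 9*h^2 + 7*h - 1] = -9*h^2 - 18*h + 7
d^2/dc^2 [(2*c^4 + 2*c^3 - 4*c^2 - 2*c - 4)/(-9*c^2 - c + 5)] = 12*(-27*c^6 - 9*c^5 + 44*c^4 + 19*c^3 + 207*c^2 + 38*c + 49)/(729*c^6 + 243*c^5 - 1188*c^4 - 269*c^3 + 660*c^2 + 75*c - 125)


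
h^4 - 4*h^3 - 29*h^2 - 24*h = h*(h - 8)*(h + 1)*(h + 3)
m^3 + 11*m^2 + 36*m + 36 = (m + 2)*(m + 3)*(m + 6)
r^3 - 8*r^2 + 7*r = r*(r - 7)*(r - 1)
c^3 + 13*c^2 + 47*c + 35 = (c + 1)*(c + 5)*(c + 7)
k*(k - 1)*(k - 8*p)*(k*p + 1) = k^4*p - 8*k^3*p^2 - k^3*p + k^3 + 8*k^2*p^2 - 8*k^2*p - k^2 + 8*k*p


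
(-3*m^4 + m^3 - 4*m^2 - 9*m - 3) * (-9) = 27*m^4 - 9*m^3 + 36*m^2 + 81*m + 27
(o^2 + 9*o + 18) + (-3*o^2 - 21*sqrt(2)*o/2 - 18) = -2*o^2 - 21*sqrt(2)*o/2 + 9*o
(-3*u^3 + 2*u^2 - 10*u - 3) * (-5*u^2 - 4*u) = 15*u^5 + 2*u^4 + 42*u^3 + 55*u^2 + 12*u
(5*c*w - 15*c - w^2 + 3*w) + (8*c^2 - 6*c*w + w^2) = 8*c^2 - c*w - 15*c + 3*w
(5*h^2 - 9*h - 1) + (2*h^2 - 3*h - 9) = 7*h^2 - 12*h - 10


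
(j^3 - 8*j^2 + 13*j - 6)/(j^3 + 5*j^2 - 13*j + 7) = (j - 6)/(j + 7)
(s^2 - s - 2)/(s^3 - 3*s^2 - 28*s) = (-s^2 + s + 2)/(s*(-s^2 + 3*s + 28))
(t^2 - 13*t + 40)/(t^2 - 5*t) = (t - 8)/t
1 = 1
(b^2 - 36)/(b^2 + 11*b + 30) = (b - 6)/(b + 5)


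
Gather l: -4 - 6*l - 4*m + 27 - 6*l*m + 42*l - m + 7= l*(36 - 6*m) - 5*m + 30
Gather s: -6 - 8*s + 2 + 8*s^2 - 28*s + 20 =8*s^2 - 36*s + 16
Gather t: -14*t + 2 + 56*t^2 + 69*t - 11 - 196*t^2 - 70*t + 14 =-140*t^2 - 15*t + 5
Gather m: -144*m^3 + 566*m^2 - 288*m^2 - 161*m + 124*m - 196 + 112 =-144*m^3 + 278*m^2 - 37*m - 84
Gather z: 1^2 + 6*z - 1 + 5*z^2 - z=5*z^2 + 5*z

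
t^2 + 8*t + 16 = (t + 4)^2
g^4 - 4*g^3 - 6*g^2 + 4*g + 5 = (g - 5)*(g - 1)*(g + 1)^2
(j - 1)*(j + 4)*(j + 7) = j^3 + 10*j^2 + 17*j - 28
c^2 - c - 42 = (c - 7)*(c + 6)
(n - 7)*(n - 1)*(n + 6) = n^3 - 2*n^2 - 41*n + 42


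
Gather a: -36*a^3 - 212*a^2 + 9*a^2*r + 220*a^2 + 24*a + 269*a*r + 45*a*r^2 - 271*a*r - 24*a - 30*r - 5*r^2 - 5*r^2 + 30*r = -36*a^3 + a^2*(9*r + 8) + a*(45*r^2 - 2*r) - 10*r^2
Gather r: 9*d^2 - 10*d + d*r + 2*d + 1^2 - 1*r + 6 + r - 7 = 9*d^2 + d*r - 8*d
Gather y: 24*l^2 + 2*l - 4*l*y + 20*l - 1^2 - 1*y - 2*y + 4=24*l^2 + 22*l + y*(-4*l - 3) + 3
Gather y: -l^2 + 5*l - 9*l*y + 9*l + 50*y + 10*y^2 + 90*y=-l^2 + 14*l + 10*y^2 + y*(140 - 9*l)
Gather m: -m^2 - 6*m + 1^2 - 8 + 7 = -m^2 - 6*m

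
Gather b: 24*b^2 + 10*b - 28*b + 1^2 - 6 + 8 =24*b^2 - 18*b + 3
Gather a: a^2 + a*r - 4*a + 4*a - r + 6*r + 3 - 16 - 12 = a^2 + a*r + 5*r - 25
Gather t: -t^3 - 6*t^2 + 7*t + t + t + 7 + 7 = -t^3 - 6*t^2 + 9*t + 14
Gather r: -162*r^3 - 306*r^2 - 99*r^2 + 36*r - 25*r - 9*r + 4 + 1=-162*r^3 - 405*r^2 + 2*r + 5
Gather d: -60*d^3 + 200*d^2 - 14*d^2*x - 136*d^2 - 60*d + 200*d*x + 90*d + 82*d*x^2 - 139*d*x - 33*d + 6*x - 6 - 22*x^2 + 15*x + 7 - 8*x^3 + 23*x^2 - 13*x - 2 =-60*d^3 + d^2*(64 - 14*x) + d*(82*x^2 + 61*x - 3) - 8*x^3 + x^2 + 8*x - 1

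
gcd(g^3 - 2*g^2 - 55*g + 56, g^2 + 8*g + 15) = 1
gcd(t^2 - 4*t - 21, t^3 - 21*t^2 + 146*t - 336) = t - 7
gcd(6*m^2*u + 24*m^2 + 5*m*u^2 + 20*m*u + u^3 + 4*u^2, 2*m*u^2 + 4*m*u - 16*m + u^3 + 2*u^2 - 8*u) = 2*m*u + 8*m + u^2 + 4*u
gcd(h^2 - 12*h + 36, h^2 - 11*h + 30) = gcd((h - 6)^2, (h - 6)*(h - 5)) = h - 6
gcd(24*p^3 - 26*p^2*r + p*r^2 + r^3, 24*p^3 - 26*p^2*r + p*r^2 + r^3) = 24*p^3 - 26*p^2*r + p*r^2 + r^3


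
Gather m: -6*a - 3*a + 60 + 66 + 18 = 144 - 9*a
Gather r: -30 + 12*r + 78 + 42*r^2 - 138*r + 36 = 42*r^2 - 126*r + 84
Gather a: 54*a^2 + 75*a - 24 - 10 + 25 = 54*a^2 + 75*a - 9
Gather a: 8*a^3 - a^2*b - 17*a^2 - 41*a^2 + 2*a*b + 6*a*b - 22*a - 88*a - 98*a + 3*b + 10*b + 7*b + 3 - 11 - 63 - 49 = 8*a^3 + a^2*(-b - 58) + a*(8*b - 208) + 20*b - 120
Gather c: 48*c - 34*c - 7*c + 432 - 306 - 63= 7*c + 63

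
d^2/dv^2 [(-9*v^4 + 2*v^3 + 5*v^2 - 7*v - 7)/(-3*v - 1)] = 2*(243*v^4 + 198*v^3 + 36*v^2 - 6*v + 37)/(27*v^3 + 27*v^2 + 9*v + 1)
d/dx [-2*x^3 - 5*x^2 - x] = -6*x^2 - 10*x - 1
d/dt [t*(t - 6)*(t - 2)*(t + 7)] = 4*t^3 - 3*t^2 - 88*t + 84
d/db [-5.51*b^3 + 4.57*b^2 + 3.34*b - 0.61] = -16.53*b^2 + 9.14*b + 3.34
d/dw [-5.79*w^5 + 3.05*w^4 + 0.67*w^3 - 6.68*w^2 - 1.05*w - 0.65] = -28.95*w^4 + 12.2*w^3 + 2.01*w^2 - 13.36*w - 1.05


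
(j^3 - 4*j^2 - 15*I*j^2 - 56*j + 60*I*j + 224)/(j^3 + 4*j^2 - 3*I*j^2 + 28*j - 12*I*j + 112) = (j^2 + j*(-4 - 8*I) + 32*I)/(j^2 + j*(4 + 4*I) + 16*I)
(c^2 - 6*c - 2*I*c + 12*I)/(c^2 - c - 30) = (c - 2*I)/(c + 5)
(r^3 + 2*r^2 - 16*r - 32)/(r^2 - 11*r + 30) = (r^3 + 2*r^2 - 16*r - 32)/(r^2 - 11*r + 30)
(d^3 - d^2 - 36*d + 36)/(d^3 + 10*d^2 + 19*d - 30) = (d - 6)/(d + 5)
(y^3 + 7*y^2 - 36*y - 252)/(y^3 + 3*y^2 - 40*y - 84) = (y + 6)/(y + 2)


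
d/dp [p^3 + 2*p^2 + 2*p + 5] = 3*p^2 + 4*p + 2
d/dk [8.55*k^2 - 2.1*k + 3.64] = 17.1*k - 2.1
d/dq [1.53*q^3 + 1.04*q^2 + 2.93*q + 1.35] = 4.59*q^2 + 2.08*q + 2.93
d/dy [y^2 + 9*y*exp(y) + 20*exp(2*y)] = 9*y*exp(y) + 2*y + 40*exp(2*y) + 9*exp(y)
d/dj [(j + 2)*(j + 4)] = 2*j + 6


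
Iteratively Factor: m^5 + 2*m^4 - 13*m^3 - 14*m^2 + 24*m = (m - 3)*(m^4 + 5*m^3 + 2*m^2 - 8*m) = (m - 3)*(m - 1)*(m^3 + 6*m^2 + 8*m) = (m - 3)*(m - 1)*(m + 2)*(m^2 + 4*m) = m*(m - 3)*(m - 1)*(m + 2)*(m + 4)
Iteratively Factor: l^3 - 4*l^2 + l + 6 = (l + 1)*(l^2 - 5*l + 6) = (l - 2)*(l + 1)*(l - 3)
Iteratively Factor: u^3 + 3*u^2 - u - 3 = (u + 3)*(u^2 - 1) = (u + 1)*(u + 3)*(u - 1)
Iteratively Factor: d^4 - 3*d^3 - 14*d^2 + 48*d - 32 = (d - 4)*(d^3 + d^2 - 10*d + 8) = (d - 4)*(d - 2)*(d^2 + 3*d - 4) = (d - 4)*(d - 2)*(d - 1)*(d + 4)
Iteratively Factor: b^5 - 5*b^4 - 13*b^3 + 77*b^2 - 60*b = (b)*(b^4 - 5*b^3 - 13*b^2 + 77*b - 60) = b*(b + 4)*(b^3 - 9*b^2 + 23*b - 15) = b*(b - 5)*(b + 4)*(b^2 - 4*b + 3) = b*(b - 5)*(b - 1)*(b + 4)*(b - 3)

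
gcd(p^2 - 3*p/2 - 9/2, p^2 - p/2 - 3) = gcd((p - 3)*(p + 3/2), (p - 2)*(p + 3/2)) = p + 3/2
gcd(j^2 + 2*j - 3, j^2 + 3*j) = j + 3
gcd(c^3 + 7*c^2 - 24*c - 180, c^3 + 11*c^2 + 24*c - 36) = c^2 + 12*c + 36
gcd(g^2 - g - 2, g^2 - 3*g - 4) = g + 1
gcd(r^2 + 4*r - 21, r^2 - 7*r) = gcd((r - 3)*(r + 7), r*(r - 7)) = 1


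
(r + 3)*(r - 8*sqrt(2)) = r^2 - 8*sqrt(2)*r + 3*r - 24*sqrt(2)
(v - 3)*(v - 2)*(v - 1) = v^3 - 6*v^2 + 11*v - 6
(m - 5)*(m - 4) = m^2 - 9*m + 20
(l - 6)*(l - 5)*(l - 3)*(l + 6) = l^4 - 8*l^3 - 21*l^2 + 288*l - 540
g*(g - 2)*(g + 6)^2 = g^4 + 10*g^3 + 12*g^2 - 72*g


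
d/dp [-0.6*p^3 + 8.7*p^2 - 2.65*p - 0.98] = -1.8*p^2 + 17.4*p - 2.65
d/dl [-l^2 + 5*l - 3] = 5 - 2*l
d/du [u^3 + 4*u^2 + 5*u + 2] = 3*u^2 + 8*u + 5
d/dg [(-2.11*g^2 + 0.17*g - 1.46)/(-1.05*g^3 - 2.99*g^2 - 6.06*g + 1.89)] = (-2.2155*g^4 + 0.357000000000001*g^3 + 8.6959*g^2 - 16.7066*g - 8.5263)/(1.1025*g^6 + 6.279*g^5 + 21.6661*g^4 + 32.2698*g^3 + 25.4214*g^2 - 22.9068*g + 3.5721)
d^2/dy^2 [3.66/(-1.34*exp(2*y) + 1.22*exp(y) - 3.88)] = (-3.66*(2.68*exp(y) - 1.22)*(5.36*exp(y) - 2.44)*exp(y) + (19.6176*exp(y) - 4.4652)*(1.34*exp(2*y) - 1.22*exp(y) + 3.88))*exp(y)/(1.34*exp(2*y) - 1.22*exp(y) + 3.88)^3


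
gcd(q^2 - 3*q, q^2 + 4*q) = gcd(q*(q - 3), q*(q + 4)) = q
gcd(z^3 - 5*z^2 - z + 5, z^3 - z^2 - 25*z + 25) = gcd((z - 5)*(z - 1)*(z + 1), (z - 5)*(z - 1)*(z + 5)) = z^2 - 6*z + 5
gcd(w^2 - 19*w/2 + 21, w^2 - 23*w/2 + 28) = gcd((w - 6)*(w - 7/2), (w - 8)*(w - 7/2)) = w - 7/2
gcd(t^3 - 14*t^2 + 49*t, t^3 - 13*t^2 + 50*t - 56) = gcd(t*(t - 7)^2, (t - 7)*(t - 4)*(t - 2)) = t - 7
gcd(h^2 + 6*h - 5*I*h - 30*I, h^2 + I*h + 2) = 1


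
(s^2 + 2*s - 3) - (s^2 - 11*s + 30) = 13*s - 33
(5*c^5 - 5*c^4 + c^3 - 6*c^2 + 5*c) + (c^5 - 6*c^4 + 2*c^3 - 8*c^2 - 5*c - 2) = 6*c^5 - 11*c^4 + 3*c^3 - 14*c^2 - 2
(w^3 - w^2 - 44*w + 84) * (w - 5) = w^4 - 6*w^3 - 39*w^2 + 304*w - 420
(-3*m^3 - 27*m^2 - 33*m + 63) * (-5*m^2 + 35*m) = 15*m^5 + 30*m^4 - 780*m^3 - 1470*m^2 + 2205*m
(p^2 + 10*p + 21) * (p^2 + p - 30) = p^4 + 11*p^3 + p^2 - 279*p - 630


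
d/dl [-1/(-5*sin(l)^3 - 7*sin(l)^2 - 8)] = -(15*sin(l) + 14)*sin(l)*cos(l)/(5*sin(l)^3 + 7*sin(l)^2 + 8)^2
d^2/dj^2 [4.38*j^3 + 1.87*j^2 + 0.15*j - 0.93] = 26.28*j + 3.74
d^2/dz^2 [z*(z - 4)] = 2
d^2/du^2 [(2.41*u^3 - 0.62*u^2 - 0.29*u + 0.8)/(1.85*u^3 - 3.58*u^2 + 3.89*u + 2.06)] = (27.67896*u^6 - 110.01654*u^5 - 39.06312*u^4 + 36.2603079999999*u^3 + 197.763708*u^2 - 36.608256*u + 35.396748)/(6.331625*u^9 - 36.75765*u^8 + 111.071595*u^7 - 179.312482*u^6 + 151.690263*u^5 + 5.63533799999996*u^4 - 89.711983*u^3 + 47.940114*u^2 + 49.522812*u + 8.741816)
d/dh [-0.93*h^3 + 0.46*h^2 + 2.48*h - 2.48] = -2.79*h^2 + 0.92*h + 2.48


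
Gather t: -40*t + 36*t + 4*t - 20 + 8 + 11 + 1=0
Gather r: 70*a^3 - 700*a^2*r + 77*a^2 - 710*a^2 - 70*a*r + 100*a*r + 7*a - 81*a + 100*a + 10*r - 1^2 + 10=70*a^3 - 633*a^2 + 26*a + r*(-700*a^2 + 30*a + 10) + 9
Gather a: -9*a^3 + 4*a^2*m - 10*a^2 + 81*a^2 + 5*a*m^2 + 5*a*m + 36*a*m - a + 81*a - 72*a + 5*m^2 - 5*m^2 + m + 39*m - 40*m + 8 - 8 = -9*a^3 + a^2*(4*m + 71) + a*(5*m^2 + 41*m + 8)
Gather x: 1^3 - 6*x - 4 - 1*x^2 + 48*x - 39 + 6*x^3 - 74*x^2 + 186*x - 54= 6*x^3 - 75*x^2 + 228*x - 96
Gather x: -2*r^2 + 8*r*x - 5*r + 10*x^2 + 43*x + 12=-2*r^2 - 5*r + 10*x^2 + x*(8*r + 43) + 12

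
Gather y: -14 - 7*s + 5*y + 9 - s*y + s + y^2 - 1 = -6*s + y^2 + y*(5 - s) - 6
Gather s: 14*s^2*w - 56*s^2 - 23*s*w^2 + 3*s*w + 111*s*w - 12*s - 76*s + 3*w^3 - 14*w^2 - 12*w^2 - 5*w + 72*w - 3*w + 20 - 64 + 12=s^2*(14*w - 56) + s*(-23*w^2 + 114*w - 88) + 3*w^3 - 26*w^2 + 64*w - 32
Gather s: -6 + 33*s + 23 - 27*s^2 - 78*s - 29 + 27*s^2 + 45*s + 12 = 0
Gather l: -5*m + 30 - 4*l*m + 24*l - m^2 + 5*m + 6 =l*(24 - 4*m) - m^2 + 36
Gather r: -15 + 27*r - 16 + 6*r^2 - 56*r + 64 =6*r^2 - 29*r + 33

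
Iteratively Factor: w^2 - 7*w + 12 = (w - 4)*(w - 3)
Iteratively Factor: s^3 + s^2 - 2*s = (s + 2)*(s^2 - s) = s*(s + 2)*(s - 1)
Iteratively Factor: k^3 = (k)*(k^2) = k^2*(k)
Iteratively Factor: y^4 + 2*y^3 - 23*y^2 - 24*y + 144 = (y + 4)*(y^3 - 2*y^2 - 15*y + 36) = (y - 3)*(y + 4)*(y^2 + y - 12) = (y - 3)^2*(y + 4)*(y + 4)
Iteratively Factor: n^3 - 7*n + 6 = (n - 2)*(n^2 + 2*n - 3) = (n - 2)*(n - 1)*(n + 3)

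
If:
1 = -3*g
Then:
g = -1/3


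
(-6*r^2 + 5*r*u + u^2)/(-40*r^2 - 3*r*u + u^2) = (6*r^2 - 5*r*u - u^2)/(40*r^2 + 3*r*u - u^2)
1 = 1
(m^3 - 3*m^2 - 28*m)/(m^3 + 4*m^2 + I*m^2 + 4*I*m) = (m - 7)/(m + I)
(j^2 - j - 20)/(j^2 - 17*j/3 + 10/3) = 3*(j + 4)/(3*j - 2)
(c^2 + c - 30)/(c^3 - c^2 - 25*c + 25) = (c + 6)/(c^2 + 4*c - 5)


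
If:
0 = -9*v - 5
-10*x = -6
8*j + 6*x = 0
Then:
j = -9/20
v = -5/9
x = 3/5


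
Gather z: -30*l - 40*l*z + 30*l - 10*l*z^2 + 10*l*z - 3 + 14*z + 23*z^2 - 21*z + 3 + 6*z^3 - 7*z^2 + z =6*z^3 + z^2*(16 - 10*l) + z*(-30*l - 6)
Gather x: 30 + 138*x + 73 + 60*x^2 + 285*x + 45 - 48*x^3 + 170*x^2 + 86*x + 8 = -48*x^3 + 230*x^2 + 509*x + 156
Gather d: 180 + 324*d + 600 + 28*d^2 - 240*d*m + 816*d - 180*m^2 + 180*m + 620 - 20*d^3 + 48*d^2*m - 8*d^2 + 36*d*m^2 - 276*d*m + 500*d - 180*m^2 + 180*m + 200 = -20*d^3 + d^2*(48*m + 20) + d*(36*m^2 - 516*m + 1640) - 360*m^2 + 360*m + 1600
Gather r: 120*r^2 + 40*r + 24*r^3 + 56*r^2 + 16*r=24*r^3 + 176*r^2 + 56*r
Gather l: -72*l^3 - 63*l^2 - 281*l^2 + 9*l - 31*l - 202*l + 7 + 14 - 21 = -72*l^3 - 344*l^2 - 224*l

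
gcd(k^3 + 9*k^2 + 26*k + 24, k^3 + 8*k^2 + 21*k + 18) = k^2 + 5*k + 6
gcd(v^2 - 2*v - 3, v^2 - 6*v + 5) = 1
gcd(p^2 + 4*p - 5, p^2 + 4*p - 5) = p^2 + 4*p - 5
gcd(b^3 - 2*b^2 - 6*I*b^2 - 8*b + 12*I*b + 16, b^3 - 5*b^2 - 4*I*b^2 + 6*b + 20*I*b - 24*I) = b^2 + b*(-2 - 4*I) + 8*I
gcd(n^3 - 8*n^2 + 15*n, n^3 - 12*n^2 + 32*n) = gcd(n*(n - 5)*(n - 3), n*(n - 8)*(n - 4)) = n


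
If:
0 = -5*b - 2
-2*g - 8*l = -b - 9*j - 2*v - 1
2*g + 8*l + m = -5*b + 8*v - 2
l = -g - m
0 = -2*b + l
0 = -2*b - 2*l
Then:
No Solution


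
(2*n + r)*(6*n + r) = 12*n^2 + 8*n*r + r^2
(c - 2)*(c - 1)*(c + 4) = c^3 + c^2 - 10*c + 8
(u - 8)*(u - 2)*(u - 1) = u^3 - 11*u^2 + 26*u - 16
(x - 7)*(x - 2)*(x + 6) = x^3 - 3*x^2 - 40*x + 84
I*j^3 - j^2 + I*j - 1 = (j + I)^2*(I*j + 1)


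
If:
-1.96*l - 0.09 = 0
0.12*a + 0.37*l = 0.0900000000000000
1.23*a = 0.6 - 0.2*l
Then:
No Solution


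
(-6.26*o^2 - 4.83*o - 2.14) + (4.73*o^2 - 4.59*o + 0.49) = -1.53*o^2 - 9.42*o - 1.65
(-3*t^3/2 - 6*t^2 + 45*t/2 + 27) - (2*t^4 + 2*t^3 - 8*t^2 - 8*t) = -2*t^4 - 7*t^3/2 + 2*t^2 + 61*t/2 + 27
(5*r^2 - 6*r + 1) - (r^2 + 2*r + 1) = 4*r^2 - 8*r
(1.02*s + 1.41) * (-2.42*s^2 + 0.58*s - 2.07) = -2.4684*s^3 - 2.8206*s^2 - 1.2936*s - 2.9187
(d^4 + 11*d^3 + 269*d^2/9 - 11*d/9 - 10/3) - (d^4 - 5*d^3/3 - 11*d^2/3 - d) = 38*d^3/3 + 302*d^2/9 - 2*d/9 - 10/3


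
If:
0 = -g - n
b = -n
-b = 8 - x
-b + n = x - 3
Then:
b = -5/3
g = -5/3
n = 5/3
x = 19/3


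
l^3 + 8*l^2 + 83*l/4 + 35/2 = (l + 2)*(l + 5/2)*(l + 7/2)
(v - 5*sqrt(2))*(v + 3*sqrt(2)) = v^2 - 2*sqrt(2)*v - 30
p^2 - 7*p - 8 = (p - 8)*(p + 1)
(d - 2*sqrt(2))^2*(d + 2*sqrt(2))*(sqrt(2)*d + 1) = sqrt(2)*d^4 - 3*d^3 - 10*sqrt(2)*d^2 + 24*d + 16*sqrt(2)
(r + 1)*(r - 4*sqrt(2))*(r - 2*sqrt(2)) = r^3 - 6*sqrt(2)*r^2 + r^2 - 6*sqrt(2)*r + 16*r + 16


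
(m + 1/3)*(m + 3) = m^2 + 10*m/3 + 1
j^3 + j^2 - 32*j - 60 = (j - 6)*(j + 2)*(j + 5)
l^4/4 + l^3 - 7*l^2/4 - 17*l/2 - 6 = (l/4 + 1)*(l - 3)*(l + 1)*(l + 2)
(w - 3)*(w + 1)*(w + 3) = w^3 + w^2 - 9*w - 9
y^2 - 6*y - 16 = (y - 8)*(y + 2)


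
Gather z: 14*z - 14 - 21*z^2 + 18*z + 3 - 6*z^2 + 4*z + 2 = -27*z^2 + 36*z - 9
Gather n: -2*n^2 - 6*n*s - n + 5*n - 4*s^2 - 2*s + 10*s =-2*n^2 + n*(4 - 6*s) - 4*s^2 + 8*s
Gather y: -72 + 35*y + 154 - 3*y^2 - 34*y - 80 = -3*y^2 + y + 2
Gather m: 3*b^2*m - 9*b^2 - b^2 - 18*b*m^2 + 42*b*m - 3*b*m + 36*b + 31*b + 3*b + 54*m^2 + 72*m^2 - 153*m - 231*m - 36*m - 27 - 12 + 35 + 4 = -10*b^2 + 70*b + m^2*(126 - 18*b) + m*(3*b^2 + 39*b - 420)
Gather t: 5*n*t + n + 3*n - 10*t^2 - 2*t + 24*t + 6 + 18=4*n - 10*t^2 + t*(5*n + 22) + 24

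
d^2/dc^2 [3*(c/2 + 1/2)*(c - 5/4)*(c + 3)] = 9*c + 33/4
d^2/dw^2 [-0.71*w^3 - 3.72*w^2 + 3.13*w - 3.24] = -4.26*w - 7.44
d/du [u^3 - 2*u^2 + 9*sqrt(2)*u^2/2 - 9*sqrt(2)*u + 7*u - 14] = 3*u^2 - 4*u + 9*sqrt(2)*u - 9*sqrt(2) + 7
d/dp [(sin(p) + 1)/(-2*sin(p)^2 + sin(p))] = (4*sin(p) - cos(2*p))*cos(p)/((2*sin(p) - 1)^2*sin(p)^2)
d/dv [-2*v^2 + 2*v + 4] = 2 - 4*v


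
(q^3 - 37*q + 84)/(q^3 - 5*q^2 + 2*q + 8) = (q^2 + 4*q - 21)/(q^2 - q - 2)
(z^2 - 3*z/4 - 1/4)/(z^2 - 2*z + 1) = (z + 1/4)/(z - 1)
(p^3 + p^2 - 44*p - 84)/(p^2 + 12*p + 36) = (p^2 - 5*p - 14)/(p + 6)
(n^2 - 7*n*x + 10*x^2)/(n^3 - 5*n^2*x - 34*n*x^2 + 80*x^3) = (-n + 5*x)/(-n^2 + 3*n*x + 40*x^2)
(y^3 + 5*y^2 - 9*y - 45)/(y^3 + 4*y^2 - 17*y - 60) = (y - 3)/(y - 4)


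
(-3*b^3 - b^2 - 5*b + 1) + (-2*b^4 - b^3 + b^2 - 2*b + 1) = -2*b^4 - 4*b^3 - 7*b + 2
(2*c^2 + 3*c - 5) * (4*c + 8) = 8*c^3 + 28*c^2 + 4*c - 40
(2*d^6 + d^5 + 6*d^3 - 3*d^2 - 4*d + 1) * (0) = 0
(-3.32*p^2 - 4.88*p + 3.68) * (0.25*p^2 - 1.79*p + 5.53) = -0.83*p^4 + 4.7228*p^3 - 8.7044*p^2 - 33.5736*p + 20.3504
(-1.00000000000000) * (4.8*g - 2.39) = 2.39 - 4.8*g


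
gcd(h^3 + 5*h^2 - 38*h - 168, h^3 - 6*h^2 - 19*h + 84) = h + 4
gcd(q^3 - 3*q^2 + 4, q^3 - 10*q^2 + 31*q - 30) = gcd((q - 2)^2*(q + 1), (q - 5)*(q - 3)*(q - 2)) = q - 2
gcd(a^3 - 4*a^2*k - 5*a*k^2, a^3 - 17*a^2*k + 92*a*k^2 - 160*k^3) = a - 5*k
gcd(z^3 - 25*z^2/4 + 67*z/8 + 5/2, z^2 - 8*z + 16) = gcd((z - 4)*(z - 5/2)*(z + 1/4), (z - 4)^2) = z - 4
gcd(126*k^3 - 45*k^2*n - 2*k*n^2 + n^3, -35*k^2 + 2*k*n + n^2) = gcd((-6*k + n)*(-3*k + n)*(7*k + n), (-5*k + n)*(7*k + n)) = 7*k + n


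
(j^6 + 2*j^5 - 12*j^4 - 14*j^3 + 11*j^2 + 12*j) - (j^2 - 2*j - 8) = j^6 + 2*j^5 - 12*j^4 - 14*j^3 + 10*j^2 + 14*j + 8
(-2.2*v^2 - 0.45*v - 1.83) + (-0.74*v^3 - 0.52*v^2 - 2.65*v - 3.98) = -0.74*v^3 - 2.72*v^2 - 3.1*v - 5.81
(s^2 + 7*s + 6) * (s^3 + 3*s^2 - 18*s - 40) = s^5 + 10*s^4 + 9*s^3 - 148*s^2 - 388*s - 240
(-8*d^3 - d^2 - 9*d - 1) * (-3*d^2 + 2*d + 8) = 24*d^5 - 13*d^4 - 39*d^3 - 23*d^2 - 74*d - 8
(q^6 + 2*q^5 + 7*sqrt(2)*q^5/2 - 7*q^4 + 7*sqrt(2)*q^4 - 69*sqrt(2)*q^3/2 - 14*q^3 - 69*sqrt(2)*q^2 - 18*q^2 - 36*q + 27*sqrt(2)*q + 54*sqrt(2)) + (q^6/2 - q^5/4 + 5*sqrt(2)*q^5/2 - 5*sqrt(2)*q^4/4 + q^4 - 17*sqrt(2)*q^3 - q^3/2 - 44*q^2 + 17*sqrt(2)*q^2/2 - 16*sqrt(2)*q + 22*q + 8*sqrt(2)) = 3*q^6/2 + 7*q^5/4 + 6*sqrt(2)*q^5 - 6*q^4 + 23*sqrt(2)*q^4/4 - 103*sqrt(2)*q^3/2 - 29*q^3/2 - 121*sqrt(2)*q^2/2 - 62*q^2 - 14*q + 11*sqrt(2)*q + 62*sqrt(2)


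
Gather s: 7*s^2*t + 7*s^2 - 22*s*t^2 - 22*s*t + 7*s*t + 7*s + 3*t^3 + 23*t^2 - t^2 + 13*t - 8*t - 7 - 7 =s^2*(7*t + 7) + s*(-22*t^2 - 15*t + 7) + 3*t^3 + 22*t^2 + 5*t - 14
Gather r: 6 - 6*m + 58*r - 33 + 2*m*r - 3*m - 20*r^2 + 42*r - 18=-9*m - 20*r^2 + r*(2*m + 100) - 45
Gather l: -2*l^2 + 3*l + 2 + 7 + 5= -2*l^2 + 3*l + 14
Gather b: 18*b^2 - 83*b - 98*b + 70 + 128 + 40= 18*b^2 - 181*b + 238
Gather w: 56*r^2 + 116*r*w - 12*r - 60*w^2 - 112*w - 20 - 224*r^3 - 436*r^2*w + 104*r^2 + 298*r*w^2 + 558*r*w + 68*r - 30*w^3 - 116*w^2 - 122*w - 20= -224*r^3 + 160*r^2 + 56*r - 30*w^3 + w^2*(298*r - 176) + w*(-436*r^2 + 674*r - 234) - 40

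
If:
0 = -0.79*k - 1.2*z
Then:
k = -1.51898734177215*z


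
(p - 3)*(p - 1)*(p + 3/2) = p^3 - 5*p^2/2 - 3*p + 9/2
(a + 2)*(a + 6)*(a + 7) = a^3 + 15*a^2 + 68*a + 84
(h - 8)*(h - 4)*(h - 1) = h^3 - 13*h^2 + 44*h - 32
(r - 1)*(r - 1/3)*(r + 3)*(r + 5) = r^4 + 20*r^3/3 + 14*r^2/3 - 52*r/3 + 5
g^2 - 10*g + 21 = (g - 7)*(g - 3)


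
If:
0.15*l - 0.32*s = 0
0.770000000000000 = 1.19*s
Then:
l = 1.38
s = 0.65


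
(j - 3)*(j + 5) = j^2 + 2*j - 15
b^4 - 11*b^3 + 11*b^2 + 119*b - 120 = (b - 8)*(b - 5)*(b - 1)*(b + 3)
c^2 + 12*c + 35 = (c + 5)*(c + 7)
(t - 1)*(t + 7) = t^2 + 6*t - 7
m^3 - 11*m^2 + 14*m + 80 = (m - 8)*(m - 5)*(m + 2)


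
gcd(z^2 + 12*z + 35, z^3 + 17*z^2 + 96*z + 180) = z + 5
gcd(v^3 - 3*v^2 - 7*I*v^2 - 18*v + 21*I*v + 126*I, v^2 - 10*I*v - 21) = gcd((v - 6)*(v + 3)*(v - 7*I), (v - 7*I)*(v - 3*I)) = v - 7*I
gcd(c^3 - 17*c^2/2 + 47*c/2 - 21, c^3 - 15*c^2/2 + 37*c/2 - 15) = c^2 - 5*c + 6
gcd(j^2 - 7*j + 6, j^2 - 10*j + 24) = j - 6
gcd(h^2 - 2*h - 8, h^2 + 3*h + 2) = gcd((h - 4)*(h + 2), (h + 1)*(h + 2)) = h + 2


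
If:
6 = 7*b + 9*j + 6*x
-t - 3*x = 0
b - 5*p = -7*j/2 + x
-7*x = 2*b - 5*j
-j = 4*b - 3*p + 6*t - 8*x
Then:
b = 2694/5677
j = 1492/5677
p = 1524/5677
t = -888/5677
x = 296/5677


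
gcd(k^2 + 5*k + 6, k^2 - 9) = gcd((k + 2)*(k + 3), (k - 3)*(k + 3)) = k + 3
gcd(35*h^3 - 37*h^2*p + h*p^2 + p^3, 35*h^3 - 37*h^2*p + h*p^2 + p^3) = 35*h^3 - 37*h^2*p + h*p^2 + p^3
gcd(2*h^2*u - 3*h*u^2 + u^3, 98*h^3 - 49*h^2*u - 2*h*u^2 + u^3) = -2*h + u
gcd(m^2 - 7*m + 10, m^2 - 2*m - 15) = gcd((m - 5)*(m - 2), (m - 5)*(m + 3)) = m - 5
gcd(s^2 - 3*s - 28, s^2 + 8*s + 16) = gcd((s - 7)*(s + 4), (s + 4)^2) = s + 4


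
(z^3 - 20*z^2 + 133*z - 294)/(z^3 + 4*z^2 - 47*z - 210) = (z^2 - 13*z + 42)/(z^2 + 11*z + 30)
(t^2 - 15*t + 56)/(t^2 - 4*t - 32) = (t - 7)/(t + 4)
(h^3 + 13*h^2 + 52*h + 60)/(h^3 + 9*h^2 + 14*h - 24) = (h^2 + 7*h + 10)/(h^2 + 3*h - 4)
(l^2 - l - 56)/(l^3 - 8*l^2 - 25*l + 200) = (l + 7)/(l^2 - 25)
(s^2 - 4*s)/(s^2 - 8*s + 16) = s/(s - 4)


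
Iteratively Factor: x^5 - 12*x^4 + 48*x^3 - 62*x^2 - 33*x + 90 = (x - 3)*(x^4 - 9*x^3 + 21*x^2 + x - 30) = (x - 3)^2*(x^3 - 6*x^2 + 3*x + 10) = (x - 3)^2*(x + 1)*(x^2 - 7*x + 10) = (x - 3)^2*(x - 2)*(x + 1)*(x - 5)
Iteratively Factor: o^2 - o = (o)*(o - 1)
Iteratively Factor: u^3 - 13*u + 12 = (u + 4)*(u^2 - 4*u + 3) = (u - 1)*(u + 4)*(u - 3)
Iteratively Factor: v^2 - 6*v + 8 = (v - 2)*(v - 4)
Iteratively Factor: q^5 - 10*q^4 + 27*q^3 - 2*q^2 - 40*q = (q + 1)*(q^4 - 11*q^3 + 38*q^2 - 40*q) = (q - 5)*(q + 1)*(q^3 - 6*q^2 + 8*q) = (q - 5)*(q - 4)*(q + 1)*(q^2 - 2*q) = q*(q - 5)*(q - 4)*(q + 1)*(q - 2)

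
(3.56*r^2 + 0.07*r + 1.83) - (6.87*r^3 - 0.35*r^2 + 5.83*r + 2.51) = -6.87*r^3 + 3.91*r^2 - 5.76*r - 0.68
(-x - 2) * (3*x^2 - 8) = -3*x^3 - 6*x^2 + 8*x + 16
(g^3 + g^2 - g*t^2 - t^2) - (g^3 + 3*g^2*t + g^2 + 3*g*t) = -3*g^2*t - g*t^2 - 3*g*t - t^2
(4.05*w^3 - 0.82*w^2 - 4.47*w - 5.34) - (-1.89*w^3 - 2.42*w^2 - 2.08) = 5.94*w^3 + 1.6*w^2 - 4.47*w - 3.26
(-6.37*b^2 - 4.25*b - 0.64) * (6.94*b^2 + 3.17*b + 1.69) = -44.2078*b^4 - 49.6879*b^3 - 28.6794*b^2 - 9.2113*b - 1.0816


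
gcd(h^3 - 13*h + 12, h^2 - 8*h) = 1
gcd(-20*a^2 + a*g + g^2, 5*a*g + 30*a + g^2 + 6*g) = 5*a + g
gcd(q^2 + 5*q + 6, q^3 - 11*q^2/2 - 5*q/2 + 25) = q + 2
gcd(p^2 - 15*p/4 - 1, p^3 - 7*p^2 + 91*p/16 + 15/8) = p + 1/4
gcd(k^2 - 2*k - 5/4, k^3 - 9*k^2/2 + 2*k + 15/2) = k - 5/2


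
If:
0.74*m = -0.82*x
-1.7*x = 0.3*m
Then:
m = 0.00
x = 0.00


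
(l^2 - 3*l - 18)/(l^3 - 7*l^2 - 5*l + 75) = (l - 6)/(l^2 - 10*l + 25)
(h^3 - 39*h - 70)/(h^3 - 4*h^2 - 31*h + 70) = (h + 2)/(h - 2)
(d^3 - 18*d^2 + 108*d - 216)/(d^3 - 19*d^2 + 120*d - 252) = (d - 6)/(d - 7)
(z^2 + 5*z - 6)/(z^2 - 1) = (z + 6)/(z + 1)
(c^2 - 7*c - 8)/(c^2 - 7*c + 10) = (c^2 - 7*c - 8)/(c^2 - 7*c + 10)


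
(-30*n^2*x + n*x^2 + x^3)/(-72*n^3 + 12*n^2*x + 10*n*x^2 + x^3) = x*(-5*n + x)/(-12*n^2 + 4*n*x + x^2)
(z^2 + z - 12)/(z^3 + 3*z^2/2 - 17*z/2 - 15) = 2*(z + 4)/(2*z^2 + 9*z + 10)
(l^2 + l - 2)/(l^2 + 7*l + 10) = (l - 1)/(l + 5)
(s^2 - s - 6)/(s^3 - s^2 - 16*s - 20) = (s - 3)/(s^2 - 3*s - 10)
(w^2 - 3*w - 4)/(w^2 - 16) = (w + 1)/(w + 4)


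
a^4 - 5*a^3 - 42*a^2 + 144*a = a*(a - 8)*(a - 3)*(a + 6)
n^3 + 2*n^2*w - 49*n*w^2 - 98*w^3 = (n - 7*w)*(n + 2*w)*(n + 7*w)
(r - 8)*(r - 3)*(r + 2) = r^3 - 9*r^2 + 2*r + 48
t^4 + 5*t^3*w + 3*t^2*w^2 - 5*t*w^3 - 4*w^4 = (t - w)*(t + w)^2*(t + 4*w)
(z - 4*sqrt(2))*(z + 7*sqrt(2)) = z^2 + 3*sqrt(2)*z - 56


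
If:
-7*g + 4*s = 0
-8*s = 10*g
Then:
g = 0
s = 0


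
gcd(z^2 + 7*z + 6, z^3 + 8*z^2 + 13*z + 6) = z^2 + 7*z + 6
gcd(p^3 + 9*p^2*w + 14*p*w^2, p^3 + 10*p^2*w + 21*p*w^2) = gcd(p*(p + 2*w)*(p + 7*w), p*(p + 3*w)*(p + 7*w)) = p^2 + 7*p*w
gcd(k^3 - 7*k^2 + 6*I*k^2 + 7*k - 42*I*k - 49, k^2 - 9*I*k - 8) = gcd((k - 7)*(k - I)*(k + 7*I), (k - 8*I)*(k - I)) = k - I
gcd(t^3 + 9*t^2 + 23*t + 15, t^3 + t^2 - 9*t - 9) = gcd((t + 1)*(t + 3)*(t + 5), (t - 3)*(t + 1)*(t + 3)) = t^2 + 4*t + 3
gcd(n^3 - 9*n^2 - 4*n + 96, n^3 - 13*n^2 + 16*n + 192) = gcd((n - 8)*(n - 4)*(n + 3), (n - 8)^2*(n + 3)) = n^2 - 5*n - 24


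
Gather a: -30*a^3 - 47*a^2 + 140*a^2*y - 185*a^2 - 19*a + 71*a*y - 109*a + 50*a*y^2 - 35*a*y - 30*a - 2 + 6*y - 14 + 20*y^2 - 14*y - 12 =-30*a^3 + a^2*(140*y - 232) + a*(50*y^2 + 36*y - 158) + 20*y^2 - 8*y - 28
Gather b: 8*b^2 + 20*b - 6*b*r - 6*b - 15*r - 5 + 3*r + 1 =8*b^2 + b*(14 - 6*r) - 12*r - 4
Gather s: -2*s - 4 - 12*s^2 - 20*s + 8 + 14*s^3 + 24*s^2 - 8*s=14*s^3 + 12*s^2 - 30*s + 4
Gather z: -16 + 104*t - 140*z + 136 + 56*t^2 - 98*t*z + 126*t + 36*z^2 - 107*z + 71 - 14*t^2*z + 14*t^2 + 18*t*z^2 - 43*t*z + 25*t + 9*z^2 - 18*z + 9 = 70*t^2 + 255*t + z^2*(18*t + 45) + z*(-14*t^2 - 141*t - 265) + 200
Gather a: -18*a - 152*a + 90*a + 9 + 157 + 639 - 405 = 400 - 80*a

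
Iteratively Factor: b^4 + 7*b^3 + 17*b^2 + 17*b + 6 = (b + 3)*(b^3 + 4*b^2 + 5*b + 2) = (b + 2)*(b + 3)*(b^2 + 2*b + 1) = (b + 1)*(b + 2)*(b + 3)*(b + 1)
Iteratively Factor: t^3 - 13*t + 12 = (t + 4)*(t^2 - 4*t + 3) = (t - 3)*(t + 4)*(t - 1)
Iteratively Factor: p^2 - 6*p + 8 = (p - 2)*(p - 4)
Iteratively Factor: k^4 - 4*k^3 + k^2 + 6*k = (k + 1)*(k^3 - 5*k^2 + 6*k) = k*(k + 1)*(k^2 - 5*k + 6) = k*(k - 2)*(k + 1)*(k - 3)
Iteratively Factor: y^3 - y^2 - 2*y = (y + 1)*(y^2 - 2*y) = (y - 2)*(y + 1)*(y)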